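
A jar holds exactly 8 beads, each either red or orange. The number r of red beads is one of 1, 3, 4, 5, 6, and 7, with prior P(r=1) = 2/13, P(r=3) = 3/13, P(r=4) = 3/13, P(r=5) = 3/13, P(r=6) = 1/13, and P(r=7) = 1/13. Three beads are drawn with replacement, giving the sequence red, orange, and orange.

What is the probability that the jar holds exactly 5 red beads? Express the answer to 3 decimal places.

For each hypothesis, P(data | H) works out to: P(data | r = 1) = (1/8)(7/8)(7/8) = 0.095703; P(data | r = 3) = (3/8)(5/8)(5/8) = 0.14648; P(data | r = 4) = (4/8)(4/8)(4/8) = 0.125; P(data | r = 5) = (5/8)(3/8)(3/8) = 0.087891; P(data | r = 6) = (6/8)(2/8)(2/8) = 0.046875; P(data | r = 7) = (7/8)(1/8)(1/8) = 0.013672.
The prior-weighted likelihoods are 2/13 · 0.095703 = 0.014724, 3/13 · 0.14648 = 0.033804, 3/13 · 0.125 = 0.028846, 3/13 · 0.087891 = 0.020282, 1/13 · 0.046875 = 0.0036058, 1/13 · 0.013672 = 0.0010517; with total 0.10231.
Therefore the posterior P(r = 5 | data) = (0.020282) / (0.10231) = 0.19824.

0.198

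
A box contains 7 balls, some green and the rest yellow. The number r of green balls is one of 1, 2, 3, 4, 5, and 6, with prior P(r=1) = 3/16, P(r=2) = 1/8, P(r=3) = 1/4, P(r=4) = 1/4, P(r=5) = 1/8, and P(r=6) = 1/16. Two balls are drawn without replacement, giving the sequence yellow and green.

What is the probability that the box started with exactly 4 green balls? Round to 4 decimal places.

The likelihood of the observed sequence under each hypothesis: P(data | r = 1) = (6/7)(1/6) = 1/7; P(data | r = 2) = (5/7)(2/6) = 5/21; P(data | r = 3) = (4/7)(3/6) = 2/7; P(data | r = 4) = (3/7)(4/6) = 2/7; P(data | r = 5) = (2/7)(5/6) = 5/21; P(data | r = 6) = (1/7)(6/6) = 1/7.
Multiplying each by its prior: 3/16 · 1/7 = 3/112, 1/8 · 5/21 = 5/168, 1/4 · 2/7 = 1/14, 1/4 · 2/7 = 1/14, 1/8 · 5/21 = 5/168, 1/16 · 1/7 = 1/112; summing to 5/21.
Hence P(r = 4 | data) = (1/14) / (5/21) = 3/10.

0.3000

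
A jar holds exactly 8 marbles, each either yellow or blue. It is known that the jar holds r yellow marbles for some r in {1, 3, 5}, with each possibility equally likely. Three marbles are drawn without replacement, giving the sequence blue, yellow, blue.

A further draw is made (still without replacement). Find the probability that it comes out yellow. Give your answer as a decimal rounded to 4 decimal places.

The likelihood of the observed sequence under each hypothesis: P(data | r = 1) = (7/8)(1/7)(6/6) = 1/8; P(data | r = 3) = (5/8)(3/7)(4/6) = 5/28; P(data | r = 5) = (3/8)(5/7)(2/6) = 5/56.
Multiplying each by its prior: 1/3 · 1/8 = 1/24, 1/3 · 5/28 = 5/84, 1/3 · 5/56 = 5/168; these sum to 11/84.
Normalising, the posterior is P(r = 1 | data) = 7/22, P(r = 3 | data) = 5/11, P(r = 5 | data) = 5/22.
So P(yellow next | data) = Σ P(yellow next | H) P(H | data) = (0)(7/22) + (2/5)(5/11) + (4/5)(5/22) = 4/11.

0.3636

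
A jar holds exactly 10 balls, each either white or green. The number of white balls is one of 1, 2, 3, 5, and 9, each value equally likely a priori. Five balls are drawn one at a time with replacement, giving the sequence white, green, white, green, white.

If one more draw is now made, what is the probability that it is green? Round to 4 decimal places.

The likelihood of the observed sequence under each hypothesis: P(data | r = 1) = (1/10)(9/10)(1/10)(9/10)(1/10) = 0.00081; P(data | r = 2) = (2/10)(8/10)(2/10)(8/10)(2/10) = 0.00512; P(data | r = 3) = (3/10)(7/10)(3/10)(7/10)(3/10) = 0.01323; P(data | r = 5) = (5/10)(5/10)(5/10)(5/10)(5/10) = 0.03125; P(data | r = 9) = (9/10)(1/10)(9/10)(1/10)(9/10) = 0.00729.
The prior-weighted likelihoods are 1/5 · 0.00081 = 0.000162, 1/5 · 0.00512 = 0.001024, 1/5 · 0.01323 = 0.002646, 1/5 · 0.03125 = 0.00625, 1/5 · 0.00729 = 0.001458; summing to 0.01154.
The posterior is then P(r = 1 | data) = 0.014038, P(r = 2 | data) = 0.088735, P(r = 3 | data) = 0.22929, P(r = 5 | data) = 0.54159, P(r = 9 | data) = 0.12634.
Averaging over the posterior, P(green next | data) = (9/10)(0.014038) + (4/5)(0.088735) + (7/10)(0.22929) + (1/2)(0.54159) + (1/10)(0.12634) = 0.52756.

0.5276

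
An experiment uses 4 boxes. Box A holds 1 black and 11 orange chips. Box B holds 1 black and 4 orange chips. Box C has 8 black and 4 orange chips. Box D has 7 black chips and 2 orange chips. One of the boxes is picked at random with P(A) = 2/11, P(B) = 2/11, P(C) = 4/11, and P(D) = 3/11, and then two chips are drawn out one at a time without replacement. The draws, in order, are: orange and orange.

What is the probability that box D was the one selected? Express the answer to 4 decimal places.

Under each hypothesis, the probability of the observed sequence is: P(data | box A) = (11/12)(10/11) = 0.83333; P(data | box B) = (4/5)(3/4) = 0.6; P(data | box C) = (4/12)(3/11) = 0.090909; P(data | box D) = (2/9)(1/8) = 0.027778.
Multiplying each by its prior: 2/11 · 0.83333 = 0.15152, 2/11 · 0.6 = 0.10909, 4/11 · 0.090909 = 0.033058, 3/11 · 0.027778 = 0.0075758; summing to 0.30124.
By Bayes' rule, P(box D | data) = (0.0075758) / (0.30124) = 0.025149.

0.0251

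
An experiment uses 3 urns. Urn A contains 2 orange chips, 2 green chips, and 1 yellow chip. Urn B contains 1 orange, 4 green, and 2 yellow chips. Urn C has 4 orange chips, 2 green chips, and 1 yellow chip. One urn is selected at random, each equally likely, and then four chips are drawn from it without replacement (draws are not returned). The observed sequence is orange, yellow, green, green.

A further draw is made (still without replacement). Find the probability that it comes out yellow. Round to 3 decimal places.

0.133

Under each hypothesis, the probability of the observed sequence is: P(data | urn A) = (2/5)(1/4)(2/3)(1/2) = 1/30; P(data | urn B) = (1/7)(2/6)(4/5)(3/4) = 1/35; P(data | urn C) = (4/7)(1/6)(2/5)(1/4) = 1/105.
Multiplying each by its prior: 1/3 · 1/30 = 1/90, 1/3 · 1/35 = 1/105, 1/3 · 1/105 = 1/315; these sum to 1/42.
The posterior is then P(urn A | data) = 7/15, P(urn B | data) = 2/5, P(urn C | data) = 2/15.
The predictive probability is P(yellow next | data) = (0)(7/15) + (1/3)(2/5) + (0)(2/15) = 2/15.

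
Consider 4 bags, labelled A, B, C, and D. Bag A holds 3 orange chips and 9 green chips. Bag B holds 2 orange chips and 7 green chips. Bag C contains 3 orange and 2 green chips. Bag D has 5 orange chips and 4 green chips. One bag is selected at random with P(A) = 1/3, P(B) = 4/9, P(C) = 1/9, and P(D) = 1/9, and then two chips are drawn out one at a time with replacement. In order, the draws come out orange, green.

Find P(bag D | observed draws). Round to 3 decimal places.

0.142

The likelihood of the observed sequence under each hypothesis: P(data | bag A) = (3/12)(9/12) = 0.1875; P(data | bag B) = (2/9)(7/9) = 0.17284; P(data | bag C) = (3/5)(2/5) = 0.24; P(data | bag D) = (5/9)(4/9) = 0.24691.
Weighting by the prior gives 1/3 · 0.1875 = 0.0625, 4/9 · 0.17284 = 0.076818, 1/9 · 0.24 = 0.026667, 1/9 · 0.24691 = 0.027435; with total 0.19342.
By Bayes' rule, P(bag D | data) = (0.027435) / (0.19342) = 0.14184.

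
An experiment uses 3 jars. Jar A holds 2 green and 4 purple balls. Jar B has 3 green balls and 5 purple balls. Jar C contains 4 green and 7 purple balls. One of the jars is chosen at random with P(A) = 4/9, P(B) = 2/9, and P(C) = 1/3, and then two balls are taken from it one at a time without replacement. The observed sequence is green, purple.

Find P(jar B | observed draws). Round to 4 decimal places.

Under each hypothesis, the probability of the observed sequence is: P(data | jar A) = (2/6)(4/5) = 0.26667; P(data | jar B) = (3/8)(5/7) = 0.26786; P(data | jar C) = (4/11)(7/10) = 0.25455.
The prior-weighted likelihoods are 4/9 · 0.26667 = 0.11852, 2/9 · 0.26786 = 0.059524, 1/3 · 0.25455 = 0.084848; these sum to 0.26289.
Hence P(jar B | data) = (0.059524) / (0.26289) = 0.22642.

0.2264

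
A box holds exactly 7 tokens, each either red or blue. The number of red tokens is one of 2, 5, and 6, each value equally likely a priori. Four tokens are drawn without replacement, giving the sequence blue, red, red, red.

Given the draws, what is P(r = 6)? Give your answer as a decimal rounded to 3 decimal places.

For each hypothesis, P(data | H) works out to: P(data | r = 2) = (5/7)(2/6)(1/5)(0/4) = 0; P(data | r = 5) = (2/7)(5/6)(4/5)(3/4) = 1/7; P(data | r = 6) = (1/7)(6/6)(5/5)(4/4) = 1/7.
The prior-weighted likelihoods are 1/3 · 0 = 0, 1/3 · 1/7 = 1/21, 1/3 · 1/7 = 1/21; with total 2/21.
So P(r = 6 | data) = (1/21) / (2/21) = 1/2.

0.500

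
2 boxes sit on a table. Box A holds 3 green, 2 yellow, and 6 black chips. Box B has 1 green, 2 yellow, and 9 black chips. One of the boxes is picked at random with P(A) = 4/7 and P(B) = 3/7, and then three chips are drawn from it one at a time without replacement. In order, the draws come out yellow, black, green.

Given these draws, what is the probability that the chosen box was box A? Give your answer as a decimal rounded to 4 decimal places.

0.7805

Compute the likelihood of the observed sequence for each case: P(data | box A) = (2/11)(6/10)(3/9) = 0.036364; P(data | box B) = (2/12)(9/11)(1/10) = 0.013636.
Multiplying each by its prior: 4/7 · 0.036364 = 0.020779, 3/7 · 0.013636 = 0.0058442; with total 0.026623.
Hence P(box A | data) = (0.020779) / (0.026623) = 0.78049.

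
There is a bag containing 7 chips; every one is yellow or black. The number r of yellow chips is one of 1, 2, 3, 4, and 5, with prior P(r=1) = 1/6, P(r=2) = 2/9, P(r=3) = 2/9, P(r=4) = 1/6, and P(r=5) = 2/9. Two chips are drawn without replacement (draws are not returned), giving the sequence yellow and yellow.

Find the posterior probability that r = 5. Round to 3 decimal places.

For each hypothesis, P(data | H) works out to: P(data | r = 1) = (1/7)(0/6) = 0; P(data | r = 2) = (2/7)(1/6) = 1/21; P(data | r = 3) = (3/7)(2/6) = 1/7; P(data | r = 4) = (4/7)(3/6) = 2/7; P(data | r = 5) = (5/7)(4/6) = 10/21.
Weighting by the prior gives 1/6 · 0 = 0, 2/9 · 1/21 = 2/189, 2/9 · 1/7 = 2/63, 1/6 · 2/7 = 1/21, 2/9 · 10/21 = 20/189; with total 37/189.
By Bayes' rule, P(r = 5 | data) = (20/189) / (37/189) = 20/37.

0.541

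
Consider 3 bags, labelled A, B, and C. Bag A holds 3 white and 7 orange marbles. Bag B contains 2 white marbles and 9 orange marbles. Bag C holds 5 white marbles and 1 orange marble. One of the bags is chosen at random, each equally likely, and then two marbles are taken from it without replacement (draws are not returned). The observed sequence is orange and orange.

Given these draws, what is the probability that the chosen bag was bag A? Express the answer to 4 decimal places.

For each hypothesis, P(data | H) works out to: P(data | bag A) = (7/10)(6/9) = 7/15; P(data | bag B) = (9/11)(8/10) = 36/55; P(data | bag C) = (1/6)(0/5) = 0.
Multiplying each by its prior: 1/3 · 7/15 = 7/45, 1/3 · 36/55 = 12/55, 1/3 · 0 = 0; with total 37/99.
Hence P(bag A | data) = (7/45) / (37/99) = 77/185.

0.4162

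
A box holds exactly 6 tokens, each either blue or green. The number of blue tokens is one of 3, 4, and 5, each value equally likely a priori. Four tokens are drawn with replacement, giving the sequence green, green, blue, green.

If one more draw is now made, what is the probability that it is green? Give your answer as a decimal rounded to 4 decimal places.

For each hypothesis, P(data | H) works out to: P(data | r = 3) = (3/6)(3/6)(3/6)(3/6) = 0.0625; P(data | r = 4) = (2/6)(2/6)(4/6)(2/6) = 0.024691; P(data | r = 5) = (1/6)(1/6)(5/6)(1/6) = 0.003858.
The prior-weighted likelihoods are 1/3 · 0.0625 = 0.020833, 1/3 · 0.024691 = 0.0082305, 1/3 · 0.003858 = 0.001286; summing to 0.03035.
Normalising, the posterior is P(r = 3 | data) = 0.68644, P(r = 4 | data) = 0.27119, P(r = 5 | data) = 0.042373.
Averaging over the posterior, P(green next | data) = (1/2)(0.68644) + (1/3)(0.27119) + (1/6)(0.042373) = 0.44068.

0.4407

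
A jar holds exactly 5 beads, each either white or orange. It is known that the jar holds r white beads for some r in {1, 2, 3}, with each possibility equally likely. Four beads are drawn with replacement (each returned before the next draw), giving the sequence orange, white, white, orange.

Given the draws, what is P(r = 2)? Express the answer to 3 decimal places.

Compute the likelihood of the observed sequence for each case: P(data | r = 1) = (4/5)(1/5)(1/5)(4/5) = 0.0256; P(data | r = 2) = (3/5)(2/5)(2/5)(3/5) = 0.0576; P(data | r = 3) = (2/5)(3/5)(3/5)(2/5) = 0.0576.
Multiplying each by its prior: 1/3 · 0.0256 = 0.0085333, 1/3 · 0.0576 = 0.0192, 1/3 · 0.0576 = 0.0192; summing to 0.046933.
Hence P(r = 2 | data) = (0.0192) / (0.046933) = 0.40909.

0.409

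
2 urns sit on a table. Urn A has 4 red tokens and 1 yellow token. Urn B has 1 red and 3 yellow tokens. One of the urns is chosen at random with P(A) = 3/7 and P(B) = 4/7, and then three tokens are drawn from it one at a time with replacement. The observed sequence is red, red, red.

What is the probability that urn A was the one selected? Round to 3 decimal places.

0.961

Compute the likelihood of the observed sequence for each case: P(data | urn A) = (4/5)(4/5)(4/5) = 0.512; P(data | urn B) = (1/4)(1/4)(1/4) = 0.015625.
Multiplying each by its prior: 3/7 · 0.512 = 0.21943, 4/7 · 0.015625 = 0.0089286; summing to 0.22836.
So P(urn A | data) = (0.21943) / (0.22836) = 0.9609.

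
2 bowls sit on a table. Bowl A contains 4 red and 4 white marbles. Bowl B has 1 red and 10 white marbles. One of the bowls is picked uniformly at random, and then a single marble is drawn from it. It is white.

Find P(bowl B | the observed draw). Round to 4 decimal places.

The likelihood of this draw under each hypothesis: P(data | bowl A) = (4/8) = 1/2; P(data | bowl B) = (10/11) = 10/11.
Weighting by the prior gives 1/2 · 1/2 = 1/4, 1/2 · 10/11 = 5/11; summing to 31/44.
Therefore the posterior P(bowl B | data) = (5/11) / (31/44) = 20/31.

0.6452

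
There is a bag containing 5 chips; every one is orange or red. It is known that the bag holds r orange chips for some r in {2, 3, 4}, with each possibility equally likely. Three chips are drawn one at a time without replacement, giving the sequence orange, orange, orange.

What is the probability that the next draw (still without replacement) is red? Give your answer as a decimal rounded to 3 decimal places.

0.600

Under each hypothesis, the probability of the observed sequence is: P(data | r = 2) = (2/5)(1/4)(0/3) = 0; P(data | r = 3) = (3/5)(2/4)(1/3) = 1/10; P(data | r = 4) = (4/5)(3/4)(2/3) = 2/5.
The prior-weighted likelihoods are 1/3 · 0 = 0, 1/3 · 1/10 = 1/30, 1/3 · 2/5 = 2/15; these sum to 1/6.
Dividing through by the total gives posterior P(r = 2 | data) = 0, P(r = 3 | data) = 1/5, P(r = 4 | data) = 4/5.
Averaging over the posterior, P(red next | data) = (1)(1/5) + (1/2)(4/5) = 3/5.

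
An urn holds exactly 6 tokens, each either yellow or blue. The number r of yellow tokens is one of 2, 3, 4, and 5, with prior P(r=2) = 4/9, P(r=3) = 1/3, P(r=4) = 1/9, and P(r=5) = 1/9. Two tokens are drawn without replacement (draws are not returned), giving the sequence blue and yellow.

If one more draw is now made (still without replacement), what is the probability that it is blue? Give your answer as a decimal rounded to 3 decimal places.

0.549

The likelihood of the observed sequence under each hypothesis: P(data | r = 2) = (4/6)(2/5) = 4/15; P(data | r = 3) = (3/6)(3/5) = 3/10; P(data | r = 4) = (2/6)(4/5) = 4/15; P(data | r = 5) = (1/6)(5/5) = 1/6.
Multiplying each by its prior: 4/9 · 4/15 = 16/135, 1/3 · 3/10 = 1/10, 1/9 · 4/15 = 4/135, 1/9 · 1/6 = 1/54; with total 4/15.
Dividing through by the total gives posterior P(r = 2 | data) = 4/9, P(r = 3 | data) = 3/8, P(r = 4 | data) = 1/9, P(r = 5 | data) = 5/72.
Averaging over the posterior, P(blue next | data) = (3/4)(4/9) + (1/2)(3/8) + (1/4)(1/9) + (0)(5/72) = 79/144.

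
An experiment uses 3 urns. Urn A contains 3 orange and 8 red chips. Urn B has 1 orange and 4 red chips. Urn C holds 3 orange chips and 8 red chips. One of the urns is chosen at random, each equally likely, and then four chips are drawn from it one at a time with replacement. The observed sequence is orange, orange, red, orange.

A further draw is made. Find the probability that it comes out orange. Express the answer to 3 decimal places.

The likelihood of the observed sequence under each hypothesis: P(data | urn A) = (3/11)(3/11)(8/11)(3/11) = 0.014753; P(data | urn B) = (1/5)(1/5)(4/5)(1/5) = 0.0064; P(data | urn C) = (3/11)(3/11)(8/11)(3/11) = 0.014753.
The prior-weighted likelihoods are 1/3 · 0.014753 = 0.0049177, 1/3 · 0.0064 = 0.0021333, 1/3 · 0.014753 = 0.0049177; summing to 0.011969.
The posterior is then P(urn A | data) = 0.41088, P(urn B | data) = 0.17824, P(urn C | data) = 0.41088.
Averaging over the posterior, P(orange next | data) = (3/11)(0.41088) + (1/5)(0.17824) + (3/11)(0.41088) = 0.25976.

0.260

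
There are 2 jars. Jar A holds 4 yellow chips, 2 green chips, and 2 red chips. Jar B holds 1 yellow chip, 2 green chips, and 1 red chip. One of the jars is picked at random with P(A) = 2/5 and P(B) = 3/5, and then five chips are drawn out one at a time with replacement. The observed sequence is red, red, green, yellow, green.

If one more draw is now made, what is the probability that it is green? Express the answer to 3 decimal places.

Under each hypothesis, the probability of the observed sequence is: P(data | jar A) = (2/8)(2/8)(2/8)(4/8)(2/8) = 0.0019531; P(data | jar B) = (1/4)(1/4)(2/4)(1/4)(2/4) = 0.0039062.
Weighting by the prior gives 2/5 · 0.0019531 = 0.00078125, 3/5 · 0.0039062 = 0.0023437; summing to 0.003125.
Dividing through by the total gives posterior P(jar A | data) = 0.25, P(jar B | data) = 0.75.
The predictive probability is P(green next | data) = (1/4)(0.25) + (1/2)(0.75) = 0.4375.

0.438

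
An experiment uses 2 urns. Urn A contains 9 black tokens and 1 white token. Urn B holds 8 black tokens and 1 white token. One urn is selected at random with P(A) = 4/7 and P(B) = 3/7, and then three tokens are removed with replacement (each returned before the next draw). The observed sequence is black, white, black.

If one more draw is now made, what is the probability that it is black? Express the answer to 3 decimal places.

Under each hypothesis, the probability of the observed sequence is: P(data | urn A) = (9/10)(1/10)(9/10) = 0.081; P(data | urn B) = (8/9)(1/9)(8/9) = 0.087791.
Multiplying each by its prior: 4/7 · 0.081 = 0.046286, 3/7 · 0.087791 = 0.037625; with total 0.083911.
Normalising, the posterior is P(urn A | data) = 0.55161, P(urn B | data) = 0.44839.
So P(black next | data) = Σ P(black next | H) P(H | data) = (9/10)(0.55161) + (8/9)(0.44839) = 0.89502.

0.895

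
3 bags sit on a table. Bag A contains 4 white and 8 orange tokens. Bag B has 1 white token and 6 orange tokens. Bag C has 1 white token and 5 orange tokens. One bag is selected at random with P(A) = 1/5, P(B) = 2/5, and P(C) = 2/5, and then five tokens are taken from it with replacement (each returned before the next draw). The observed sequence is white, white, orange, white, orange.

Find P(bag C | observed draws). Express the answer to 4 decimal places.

For each hypothesis, P(data | H) works out to: P(data | bag A) = (4/12)(4/12)(8/12)(4/12)(8/12) = 0.016461; P(data | bag B) = (1/7)(1/7)(6/7)(1/7)(6/7) = 0.002142; P(data | bag C) = (1/6)(1/6)(5/6)(1/6)(5/6) = 0.003215.
Multiplying each by its prior: 1/5 · 0.016461 = 0.0032922, 2/5 · 0.002142 = 0.00085679, 2/5 · 0.003215 = 0.001286; summing to 0.005435.
Hence P(bag C | data) = (0.001286) / (0.005435) = 0.23662.

0.2366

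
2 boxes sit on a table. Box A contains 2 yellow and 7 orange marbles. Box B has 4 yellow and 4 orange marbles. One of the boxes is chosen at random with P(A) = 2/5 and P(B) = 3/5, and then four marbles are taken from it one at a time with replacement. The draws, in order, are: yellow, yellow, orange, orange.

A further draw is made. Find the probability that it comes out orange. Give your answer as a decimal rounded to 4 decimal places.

0.5671

The likelihood of the observed sequence under each hypothesis: P(data | box A) = (2/9)(2/9)(7/9)(7/9) = 0.029873; P(data | box B) = (4/8)(4/8)(4/8)(4/8) = 0.0625.
Weighting by the prior gives 2/5 · 0.029873 = 0.011949, 3/5 · 0.0625 = 0.0375; with total 0.049449.
Normalising, the posterior is P(box A | data) = 0.24165, P(box B | data) = 0.75835.
So P(orange next | data) = Σ P(orange next | H) P(H | data) = (7/9)(0.24165) + (1/2)(0.75835) = 0.56712.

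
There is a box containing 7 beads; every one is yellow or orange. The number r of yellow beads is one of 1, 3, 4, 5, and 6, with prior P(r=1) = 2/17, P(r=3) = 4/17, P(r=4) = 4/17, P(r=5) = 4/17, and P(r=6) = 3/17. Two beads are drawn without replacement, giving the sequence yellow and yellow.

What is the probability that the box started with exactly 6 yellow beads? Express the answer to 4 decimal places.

0.3719

Compute the likelihood of the observed sequence for each case: P(data | r = 1) = (1/7)(0/6) = 0; P(data | r = 3) = (3/7)(2/6) = 1/7; P(data | r = 4) = (4/7)(3/6) = 2/7; P(data | r = 5) = (5/7)(4/6) = 10/21; P(data | r = 6) = (6/7)(5/6) = 5/7.
Multiplying each by its prior: 2/17 · 0 = 0, 4/17 · 1/7 = 4/119, 4/17 · 2/7 = 8/119, 4/17 · 10/21 = 40/357, 3/17 · 5/7 = 15/119; these sum to 121/357.
Therefore the posterior P(r = 6 | data) = (15/119) / (121/357) = 45/121.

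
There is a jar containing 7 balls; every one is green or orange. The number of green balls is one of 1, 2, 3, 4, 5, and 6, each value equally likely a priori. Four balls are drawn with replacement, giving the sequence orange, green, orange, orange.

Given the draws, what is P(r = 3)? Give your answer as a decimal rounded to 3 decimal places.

0.236

Under each hypothesis, the probability of the observed sequence is: P(data | r = 1) = (6/7)(1/7)(6/7)(6/7) = 0.089963; P(data | r = 2) = (5/7)(2/7)(5/7)(5/7) = 0.10412; P(data | r = 3) = (4/7)(3/7)(4/7)(4/7) = 0.079967; P(data | r = 4) = (3/7)(4/7)(3/7)(3/7) = 0.044981; P(data | r = 5) = (2/7)(5/7)(2/7)(2/7) = 0.01666; P(data | r = 6) = (1/7)(6/7)(1/7)(1/7) = 0.002499.
Weighting by the prior gives 1/6 · 0.089963 = 0.014994, 1/6 · 0.10412 = 0.017354, 1/6 · 0.079967 = 0.013328, 1/6 · 0.044981 = 0.0074969, 1/6 · 0.01666 = 0.0027766, 1/6 · 0.002499 = 0.00041649; summing to 0.056365.
By Bayes' rule, P(r = 3 | data) = (0.013328) / (0.056365) = 0.23645.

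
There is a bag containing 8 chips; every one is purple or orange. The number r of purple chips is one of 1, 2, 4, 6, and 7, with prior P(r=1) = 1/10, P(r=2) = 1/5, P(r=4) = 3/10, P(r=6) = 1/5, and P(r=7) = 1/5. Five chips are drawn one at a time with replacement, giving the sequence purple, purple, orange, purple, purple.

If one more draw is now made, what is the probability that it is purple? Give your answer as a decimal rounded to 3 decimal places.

The likelihood of the observed sequence under each hypothesis: P(data | r = 1) = (1/8)(1/8)(7/8)(1/8)(1/8) = 0.00021362; P(data | r = 2) = (2/8)(2/8)(6/8)(2/8)(2/8) = 0.0029297; P(data | r = 4) = (4/8)(4/8)(4/8)(4/8)(4/8) = 0.03125; P(data | r = 6) = (6/8)(6/8)(2/8)(6/8)(6/8) = 0.079102; P(data | r = 7) = (7/8)(7/8)(1/8)(7/8)(7/8) = 0.073273.
Multiplying each by its prior: 1/10 · 0.00021362 = 2.1362e-05, 1/5 · 0.0029297 = 0.00058594, 3/10 · 0.03125 = 0.009375, 1/5 · 0.079102 = 0.01582, 1/5 · 0.073273 = 0.014655; summing to 0.040457.
Dividing through by the total gives posterior P(r = 1 | data) = 0.00052802, P(r = 2 | data) = 0.014483, P(r = 4 | data) = 0.23173, P(r = 6 | data) = 0.39104, P(r = 7 | data) = 0.36222.
Averaging over the posterior, P(purple next | data) = (1/8)(0.00052802) + (1/4)(0.014483) + (1/2)(0.23173) + (3/4)(0.39104) + (7/8)(0.36222) = 0.72977.

0.730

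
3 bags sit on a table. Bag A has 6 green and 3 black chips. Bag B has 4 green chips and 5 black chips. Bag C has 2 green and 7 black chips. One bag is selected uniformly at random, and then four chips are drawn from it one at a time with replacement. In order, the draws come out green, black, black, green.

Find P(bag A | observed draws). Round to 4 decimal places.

Under each hypothesis, the probability of the observed sequence is: P(data | bag A) = (6/9)(3/9)(3/9)(6/9) = 0.049383; P(data | bag B) = (4/9)(5/9)(5/9)(4/9) = 0.060966; P(data | bag C) = (2/9)(7/9)(7/9)(2/9) = 0.029873.
The prior-weighted likelihoods are 1/3 · 0.049383 = 0.016461, 1/3 · 0.060966 = 0.020322, 1/3 · 0.029873 = 0.0099578; these sum to 0.046741.
Therefore the posterior P(bag A | data) = (0.016461) / (0.046741) = 0.35217.

0.3522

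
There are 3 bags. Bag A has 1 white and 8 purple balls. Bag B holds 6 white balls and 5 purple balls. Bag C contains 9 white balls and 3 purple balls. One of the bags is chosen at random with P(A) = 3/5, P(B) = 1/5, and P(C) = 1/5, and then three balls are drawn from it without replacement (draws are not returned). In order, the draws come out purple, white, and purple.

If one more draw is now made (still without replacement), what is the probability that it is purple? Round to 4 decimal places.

Under each hypothesis, the probability of the observed sequence is: P(data | bag A) = (8/9)(1/8)(7/7) = 0.11111; P(data | bag B) = (5/11)(6/10)(4/9) = 0.12121; P(data | bag C) = (3/12)(9/11)(2/10) = 0.040909.
Weighting by the prior gives 3/5 · 0.11111 = 0.066667, 1/5 · 0.12121 = 0.024242, 1/5 · 0.040909 = 0.0081818; with total 0.099091.
The posterior is then P(bag A | data) = 0.67278, P(bag B | data) = 0.24465, P(bag C | data) = 0.082569.
So P(purple next | data) = Σ P(purple next | H) P(H | data) = (1)(0.67278) + (3/8)(0.24465) + (1/9)(0.082569) = 0.7737.

0.7737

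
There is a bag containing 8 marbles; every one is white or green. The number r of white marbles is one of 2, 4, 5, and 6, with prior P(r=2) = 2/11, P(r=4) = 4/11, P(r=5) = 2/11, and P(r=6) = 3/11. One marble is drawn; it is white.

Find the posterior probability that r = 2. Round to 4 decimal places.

The likelihood of this draw under each hypothesis: P(data | r = 2) = (2/8) = 1/4; P(data | r = 4) = (4/8) = 1/2; P(data | r = 5) = (5/8) = 5/8; P(data | r = 6) = (6/8) = 3/4.
The prior-weighted likelihoods are 2/11 · 1/4 = 1/22, 4/11 · 1/2 = 2/11, 2/11 · 5/8 = 5/44, 3/11 · 3/4 = 9/44; with total 6/11.
By Bayes' rule, P(r = 2 | data) = (1/22) / (6/11) = 1/12.

0.0833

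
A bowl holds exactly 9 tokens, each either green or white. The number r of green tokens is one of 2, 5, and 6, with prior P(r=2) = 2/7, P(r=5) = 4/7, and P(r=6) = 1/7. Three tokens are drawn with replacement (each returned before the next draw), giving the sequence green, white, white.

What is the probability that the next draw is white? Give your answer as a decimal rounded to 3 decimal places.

For each hypothesis, P(data | H) works out to: P(data | r = 2) = (2/9)(7/9)(7/9) = 0.13443; P(data | r = 5) = (5/9)(4/9)(4/9) = 0.10974; P(data | r = 6) = (6/9)(3/9)(3/9) = 0.074074.
Weighting by the prior gives 2/7 · 0.13443 = 0.038409, 4/7 · 0.10974 = 0.062708, 1/7 · 0.074074 = 0.010582; summing to 0.1117.
Dividing through by the total gives posterior P(r = 2 | data) = 0.34386, P(r = 5 | data) = 0.5614, P(r = 6 | data) = 0.094737.
Averaging over the posterior, P(white next | data) = (7/9)(0.34386) + (4/9)(0.5614) + (1/3)(0.094737) = 0.54854.

0.549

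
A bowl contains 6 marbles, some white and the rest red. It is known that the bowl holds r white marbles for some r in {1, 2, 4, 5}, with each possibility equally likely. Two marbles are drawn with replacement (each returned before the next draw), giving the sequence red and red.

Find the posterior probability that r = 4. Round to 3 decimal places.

For each hypothesis, P(data | H) works out to: P(data | r = 1) = (5/6)(5/6) = 25/36; P(data | r = 2) = (4/6)(4/6) = 4/9; P(data | r = 4) = (2/6)(2/6) = 1/9; P(data | r = 5) = (1/6)(1/6) = 1/36.
Weighting by the prior gives 1/4 · 25/36 = 25/144, 1/4 · 4/9 = 1/9, 1/4 · 1/9 = 1/36, 1/4 · 1/36 = 1/144; summing to 23/72.
Therefore the posterior P(r = 4 | data) = (1/36) / (23/72) = 2/23.

0.087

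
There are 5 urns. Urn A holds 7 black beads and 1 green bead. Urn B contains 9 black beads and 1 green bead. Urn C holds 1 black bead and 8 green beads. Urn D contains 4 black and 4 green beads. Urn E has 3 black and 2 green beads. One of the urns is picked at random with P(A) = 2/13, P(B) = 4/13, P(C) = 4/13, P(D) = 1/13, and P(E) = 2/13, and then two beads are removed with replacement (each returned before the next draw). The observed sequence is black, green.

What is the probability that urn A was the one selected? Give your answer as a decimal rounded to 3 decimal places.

0.128

For each hypothesis, P(data | H) works out to: P(data | urn A) = (7/8)(1/8) = 0.10938; P(data | urn B) = (9/10)(1/10) = 0.09; P(data | urn C) = (1/9)(8/9) = 0.098765; P(data | urn D) = (4/8)(4/8) = 0.25; P(data | urn E) = (3/5)(2/5) = 0.24.
The prior-weighted likelihoods are 2/13 · 0.10938 = 0.016827, 4/13 · 0.09 = 0.027692, 4/13 · 0.098765 = 0.030389, 1/13 · 0.25 = 0.019231, 2/13 · 0.24 = 0.036923; with total 0.13106.
By Bayes' rule, P(urn A | data) = (0.016827) / (0.13106) = 0.12839.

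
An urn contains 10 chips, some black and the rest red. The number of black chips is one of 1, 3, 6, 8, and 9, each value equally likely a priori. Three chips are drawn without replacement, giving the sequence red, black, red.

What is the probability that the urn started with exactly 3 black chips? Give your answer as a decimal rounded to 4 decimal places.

The likelihood of the observed sequence under each hypothesis: P(data | r = 1) = (9/10)(1/9)(8/8) = 0.1; P(data | r = 3) = (7/10)(3/9)(6/8) = 0.175; P(data | r = 6) = (4/10)(6/9)(3/8) = 0.1; P(data | r = 8) = (2/10)(8/9)(1/8) = 0.022222; P(data | r = 9) = (1/10)(9/9)(0/8) = 0.
Multiplying each by its prior: 1/5 · 0.1 = 0.02, 1/5 · 0.175 = 0.035, 1/5 · 0.1 = 0.02, 1/5 · 0.022222 = 0.0044444, 1/5 · 0 = 0; summing to 0.079444.
By Bayes' rule, P(r = 3 | data) = (0.035) / (0.079444) = 0.44056.

0.4406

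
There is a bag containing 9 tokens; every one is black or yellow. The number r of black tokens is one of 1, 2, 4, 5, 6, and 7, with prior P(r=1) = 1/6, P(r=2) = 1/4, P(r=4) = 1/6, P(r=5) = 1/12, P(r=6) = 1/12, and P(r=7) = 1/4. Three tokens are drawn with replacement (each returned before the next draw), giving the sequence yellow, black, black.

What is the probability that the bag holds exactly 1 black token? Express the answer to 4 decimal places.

Under each hypothesis, the probability of the observed sequence is: P(data | r = 1) = (8/9)(1/9)(1/9) = 0.010974; P(data | r = 2) = (7/9)(2/9)(2/9) = 0.038409; P(data | r = 4) = (5/9)(4/9)(4/9) = 0.10974; P(data | r = 5) = (4/9)(5/9)(5/9) = 0.13717; P(data | r = 6) = (3/9)(6/9)(6/9) = 0.14815; P(data | r = 7) = (2/9)(7/9)(7/9) = 0.13443.
The prior-weighted likelihoods are 1/6 · 0.010974 = 0.001829, 1/4 · 0.038409 = 0.0096022, 1/6 · 0.10974 = 0.01829, 1/12 · 0.13717 = 0.011431, 1/12 · 0.14815 = 0.012346, 1/4 · 0.13443 = 0.033608; summing to 0.087106.
So P(r = 1 | data) = (0.001829) / (0.087106) = 0.020997.

0.0210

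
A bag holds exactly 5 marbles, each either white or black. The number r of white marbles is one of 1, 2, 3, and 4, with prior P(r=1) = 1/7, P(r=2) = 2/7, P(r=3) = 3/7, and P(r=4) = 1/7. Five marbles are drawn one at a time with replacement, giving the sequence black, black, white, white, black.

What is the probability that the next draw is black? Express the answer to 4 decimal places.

0.5281

Compute the likelihood of the observed sequence for each case: P(data | r = 1) = (4/5)(4/5)(1/5)(1/5)(4/5) = 0.02048; P(data | r = 2) = (3/5)(3/5)(2/5)(2/5)(3/5) = 0.03456; P(data | r = 3) = (2/5)(2/5)(3/5)(3/5)(2/5) = 0.02304; P(data | r = 4) = (1/5)(1/5)(4/5)(4/5)(1/5) = 0.00512.
Weighting by the prior gives 1/7 · 0.02048 = 0.0029257, 2/7 · 0.03456 = 0.0098743, 3/7 · 0.02304 = 0.0098743, 1/7 · 0.00512 = 0.00073143; with total 0.023406.
Dividing through by the total gives posterior P(r = 1 | data) = 0.125, P(r = 2 | data) = 0.42188, P(r = 3 | data) = 0.42188, P(r = 4 | data) = 0.03125.
Averaging over the posterior, P(black next | data) = (4/5)(0.125) + (3/5)(0.42188) + (2/5)(0.42188) + (1/5)(0.03125) = 0.52812.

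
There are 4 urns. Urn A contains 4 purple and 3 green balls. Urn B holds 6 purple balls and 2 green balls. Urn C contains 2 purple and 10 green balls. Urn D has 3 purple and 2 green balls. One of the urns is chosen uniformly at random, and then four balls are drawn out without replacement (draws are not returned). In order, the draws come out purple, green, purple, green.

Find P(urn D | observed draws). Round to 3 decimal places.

0.423

For each hypothesis, P(data | H) works out to: P(data | urn A) = (4/7)(3/6)(3/5)(2/4) = 0.085714; P(data | urn B) = (6/8)(2/7)(5/6)(1/5) = 0.035714; P(data | urn C) = (2/12)(10/11)(1/10)(9/9) = 0.015152; P(data | urn D) = (3/5)(2/4)(2/3)(1/2) = 0.1.
The prior-weighted likelihoods are 1/4 · 0.085714 = 0.021429, 1/4 · 0.035714 = 0.0089286, 1/4 · 0.015152 = 0.0037879, 1/4 · 0.1 = 0.025; these sum to 0.059145.
By Bayes' rule, P(urn D | data) = (0.025) / (0.059145) = 0.42269.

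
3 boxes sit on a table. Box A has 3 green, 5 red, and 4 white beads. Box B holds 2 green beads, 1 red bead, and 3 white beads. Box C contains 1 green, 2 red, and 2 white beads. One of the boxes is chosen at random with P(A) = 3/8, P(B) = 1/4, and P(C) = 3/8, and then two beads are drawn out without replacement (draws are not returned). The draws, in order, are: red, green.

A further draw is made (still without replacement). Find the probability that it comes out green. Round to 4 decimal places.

0.1311

The likelihood of the observed sequence under each hypothesis: P(data | box A) = (5/12)(3/11) = 0.11364; P(data | box B) = (1/6)(2/5) = 0.066667; P(data | box C) = (2/5)(1/4) = 0.1.
Weighting by the prior gives 3/8 · 0.11364 = 0.042614, 1/4 · 0.066667 = 0.016667, 3/8 · 0.1 = 0.0375; summing to 0.09678.
The posterior is then P(box A | data) = 0.44031, P(box B | data) = 0.17221, P(box C | data) = 0.38748.
The predictive probability is P(green next | data) = (1/5)(0.44031) + (1/4)(0.17221) + (0)(0.38748) = 0.13112.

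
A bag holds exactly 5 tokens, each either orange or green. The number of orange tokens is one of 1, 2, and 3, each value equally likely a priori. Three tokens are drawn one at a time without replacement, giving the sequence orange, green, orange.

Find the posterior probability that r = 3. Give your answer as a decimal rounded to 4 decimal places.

Under each hypothesis, the probability of the observed sequence is: P(data | r = 1) = (1/5)(4/4)(0/3) = 0; P(data | r = 2) = (2/5)(3/4)(1/3) = 1/10; P(data | r = 3) = (3/5)(2/4)(2/3) = 1/5.
Weighting by the prior gives 1/3 · 0 = 0, 1/3 · 1/10 = 1/30, 1/3 · 1/5 = 1/15; summing to 1/10.
By Bayes' rule, P(r = 3 | data) = (1/15) / (1/10) = 2/3.

0.6667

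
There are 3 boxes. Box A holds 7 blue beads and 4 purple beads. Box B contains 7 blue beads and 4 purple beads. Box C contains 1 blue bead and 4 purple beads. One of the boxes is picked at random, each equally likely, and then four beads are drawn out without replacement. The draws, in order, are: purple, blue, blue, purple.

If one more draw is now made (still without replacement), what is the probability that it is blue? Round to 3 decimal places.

0.714

Under each hypothesis, the probability of the observed sequence is: P(data | box A) = (4/11)(7/10)(6/9)(3/8) = 7/110; P(data | box B) = (4/11)(7/10)(6/9)(3/8) = 7/110; P(data | box C) = (4/5)(1/4)(0/3) = 0.
Weighting by the prior gives 1/3 · 7/110 = 7/330, 1/3 · 7/110 = 7/330, 1/3 · 0 = 0; with total 7/165.
The posterior is then P(box A | data) = 1/2, P(box B | data) = 1/2, P(box C | data) = 0.
Averaging over the posterior, P(blue next | data) = (5/7)(1/2) + (5/7)(1/2) = 5/7.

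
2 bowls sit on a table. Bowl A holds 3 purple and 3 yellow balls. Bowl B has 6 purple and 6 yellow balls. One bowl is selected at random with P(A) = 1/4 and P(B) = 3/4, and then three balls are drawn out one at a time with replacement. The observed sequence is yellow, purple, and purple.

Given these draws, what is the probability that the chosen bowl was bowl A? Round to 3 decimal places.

Compute the likelihood of the observed sequence for each case: P(data | bowl A) = (3/6)(3/6)(3/6) = 1/8; P(data | bowl B) = (6/12)(6/12)(6/12) = 1/8.
Weighting by the prior gives 1/4 · 1/8 = 1/32, 3/4 · 1/8 = 3/32; summing to 1/8.
Therefore the posterior P(bowl A | data) = (1/32) / (1/8) = 1/4.

0.250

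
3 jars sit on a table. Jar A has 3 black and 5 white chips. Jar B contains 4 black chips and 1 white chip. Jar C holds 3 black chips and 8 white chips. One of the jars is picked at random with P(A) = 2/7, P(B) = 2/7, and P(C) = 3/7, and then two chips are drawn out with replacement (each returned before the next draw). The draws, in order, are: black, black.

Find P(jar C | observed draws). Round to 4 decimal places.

0.1251

For each hypothesis, P(data | H) works out to: P(data | jar A) = (3/8)(3/8) = 0.14062; P(data | jar B) = (4/5)(4/5) = 0.64; P(data | jar C) = (3/11)(3/11) = 0.07438.
The prior-weighted likelihoods are 2/7 · 0.14062 = 0.040179, 2/7 · 0.64 = 0.18286, 3/7 · 0.07438 = 0.031877; these sum to 0.25491.
By Bayes' rule, P(jar C | data) = (0.031877) / (0.25491) = 0.12505.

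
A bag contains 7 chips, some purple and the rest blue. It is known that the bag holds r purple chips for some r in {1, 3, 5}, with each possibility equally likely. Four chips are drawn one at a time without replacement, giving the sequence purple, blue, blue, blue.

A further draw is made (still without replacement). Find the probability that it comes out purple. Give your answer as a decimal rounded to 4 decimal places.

Compute the likelihood of the observed sequence for each case: P(data | r = 1) = (1/7)(6/6)(5/5)(4/4) = 1/7; P(data | r = 3) = (3/7)(4/6)(3/5)(2/4) = 3/35; P(data | r = 5) = (5/7)(2/6)(1/5)(0/4) = 0.
The prior-weighted likelihoods are 1/3 · 1/7 = 1/21, 1/3 · 3/35 = 1/35, 1/3 · 0 = 0; summing to 8/105.
Normalising, the posterior is P(r = 1 | data) = 5/8, P(r = 3 | data) = 3/8, P(r = 5 | data) = 0.
So P(purple next | data) = Σ P(purple next | H) P(H | data) = (0)(5/8) + (2/3)(3/8) = 1/4.

0.2500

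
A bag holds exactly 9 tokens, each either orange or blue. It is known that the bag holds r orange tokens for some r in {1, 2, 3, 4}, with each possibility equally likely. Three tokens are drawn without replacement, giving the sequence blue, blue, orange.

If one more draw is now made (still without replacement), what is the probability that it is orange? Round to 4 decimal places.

Under each hypothesis, the probability of the observed sequence is: P(data | r = 1) = (8/9)(7/8)(1/7) = 0.11111; P(data | r = 2) = (7/9)(6/8)(2/7) = 0.16667; P(data | r = 3) = (6/9)(5/8)(3/7) = 0.17857; P(data | r = 4) = (5/9)(4/8)(4/7) = 0.15873.
The prior-weighted likelihoods are 1/4 · 0.11111 = 0.027778, 1/4 · 0.16667 = 0.041667, 1/4 · 0.17857 = 0.044643, 1/4 · 0.15873 = 0.039683; with total 0.15377.
Normalising, the posterior is P(r = 1 | data) = 0.18065, P(r = 2 | data) = 0.27097, P(r = 3 | data) = 0.29032, P(r = 4 | data) = 0.25806.
So P(orange next | data) = Σ P(orange next | H) P(H | data) = (0)(0.18065) + (1/6)(0.27097) + (1/3)(0.29032) + (1/2)(0.25806) = 0.27097.

0.2710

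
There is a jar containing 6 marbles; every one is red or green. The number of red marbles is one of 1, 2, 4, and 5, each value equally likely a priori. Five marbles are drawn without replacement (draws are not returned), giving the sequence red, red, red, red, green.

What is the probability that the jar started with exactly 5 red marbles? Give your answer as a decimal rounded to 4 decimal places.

For each hypothesis, P(data | H) works out to: P(data | r = 1) = (1/6)(0/5) = 0; P(data | r = 2) = (2/6)(1/5)(0/4) = 0; P(data | r = 4) = (4/6)(3/5)(2/4)(1/3)(2/2) = 1/15; P(data | r = 5) = (5/6)(4/5)(3/4)(2/3)(1/2) = 1/6.
The prior-weighted likelihoods are 1/4 · 0 = 0, 1/4 · 0 = 0, 1/4 · 1/15 = 1/60, 1/4 · 1/6 = 1/24; summing to 7/120.
Therefore the posterior P(r = 5 | data) = (1/24) / (7/120) = 5/7.

0.7143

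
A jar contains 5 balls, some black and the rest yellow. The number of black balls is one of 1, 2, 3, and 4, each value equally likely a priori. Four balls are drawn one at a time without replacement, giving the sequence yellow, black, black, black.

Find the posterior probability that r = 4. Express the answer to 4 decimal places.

For each hypothesis, P(data | H) works out to: P(data | r = 1) = (4/5)(1/4)(0/3) = 0; P(data | r = 2) = (3/5)(2/4)(1/3)(0/2) = 0; P(data | r = 3) = (2/5)(3/4)(2/3)(1/2) = 1/10; P(data | r = 4) = (1/5)(4/4)(3/3)(2/2) = 1/5.
Weighting by the prior gives 1/4 · 0 = 0, 1/4 · 0 = 0, 1/4 · 1/10 = 1/40, 1/4 · 1/5 = 1/20; these sum to 3/40.
By Bayes' rule, P(r = 4 | data) = (1/20) / (3/40) = 2/3.

0.6667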